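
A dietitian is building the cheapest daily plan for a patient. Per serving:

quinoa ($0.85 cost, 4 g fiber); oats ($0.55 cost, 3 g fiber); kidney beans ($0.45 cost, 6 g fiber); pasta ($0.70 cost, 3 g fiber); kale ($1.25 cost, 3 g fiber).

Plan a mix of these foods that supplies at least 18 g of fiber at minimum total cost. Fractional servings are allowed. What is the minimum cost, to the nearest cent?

Cost per g of fiber: kidney beans $0.0750, oats $0.1833, quinoa $0.2125, pasta $0.2333, kale $0.4167.
With no serving limits, use only kidney beans: 18 g / 6 g = 3 servings × $0.45 = $1.35.

$1.35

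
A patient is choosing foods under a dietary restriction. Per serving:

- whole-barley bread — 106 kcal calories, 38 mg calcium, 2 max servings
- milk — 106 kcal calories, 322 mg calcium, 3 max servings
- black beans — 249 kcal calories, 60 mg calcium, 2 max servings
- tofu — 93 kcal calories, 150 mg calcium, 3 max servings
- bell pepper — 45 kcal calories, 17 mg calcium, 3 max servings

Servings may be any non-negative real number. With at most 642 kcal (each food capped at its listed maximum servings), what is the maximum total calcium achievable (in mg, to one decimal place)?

1433.0 mg

Calcium per kcal: milk 3.038, tofu 1.613, bell pepper 0.3778, whole-barley bread 0.3585, black beans 0.241.
Take 3 servings of milk: uses 318 kcal, +966.0 mg calcium (running total 966.0 mg).
Take 3 servings of tofu: uses 279 kcal, +450.0 mg calcium (running total 1416.0 mg).
Take 1 serving of bell pepper: uses 45 kcal, +17.0 mg calcium (running total 1433.0 mg).
Greedy by best ratio exhausts the calories allowance optimally: 1433.0 mg.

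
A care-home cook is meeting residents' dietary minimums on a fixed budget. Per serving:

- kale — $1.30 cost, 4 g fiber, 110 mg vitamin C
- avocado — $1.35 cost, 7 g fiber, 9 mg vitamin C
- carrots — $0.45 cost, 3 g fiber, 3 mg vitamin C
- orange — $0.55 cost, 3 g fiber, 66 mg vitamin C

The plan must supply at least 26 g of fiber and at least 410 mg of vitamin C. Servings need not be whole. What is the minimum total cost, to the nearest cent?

$4.51

Two binding constraints pin down two serving amounts, so the optimal mix uses at most two foods. The candidates are each food alone (scaled to the tighter of fiber/vitamin C) and each pair with both constraints tight.
kale only: max(26/4, 410/110) = 6.5 servings → $8.45.
avocado only: max(26/7, 410/9) = 45.56 servings → $61.50.
carrots only: max(26/3, 410/3) = 136.7 servings → $61.50.
orange only: max(26/3, 410/66) = 8.667 servings → $4.77.
kale + avocado with both tight: 3.591 servings and 1.662 servings → $6.91.
kale + carrots with both tight: 3.623 servings and 3.836 servings → $6.44.
kale + orange with both targets exact would need a negative amount; discard.
avocado + carrots with both targets exact would need a negative amount; discard.
avocado + orange with both tight: 1.117 servings and 6.06 servings → $4.84.
carrots + orange with both tight: 2.571 servings and 6.095 servings → $4.51.
The minimum over all feasible corners is $4.51.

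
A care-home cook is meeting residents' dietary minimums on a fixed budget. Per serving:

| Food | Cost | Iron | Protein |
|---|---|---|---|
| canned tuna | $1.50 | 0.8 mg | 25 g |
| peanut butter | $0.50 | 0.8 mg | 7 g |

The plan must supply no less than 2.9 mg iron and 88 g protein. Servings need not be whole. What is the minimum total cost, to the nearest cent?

$5.29

Two binding constraints pin down two serving amounts, so the optimal mix uses at most two foods. The candidates are each food alone (scaled to the tighter of iron/protein) and each pair with both constraints tight.
canned tuna only: max(2.9/0.8, 88/25) = 3.625 servings → $5.44.
peanut butter only: max(2.9/0.8, 88/7) = 12.57 servings → $6.29.
canned tuna + peanut butter with both tight: 3.479 servings and 0.1458 servings → $5.29.
Cheapest feasible corner: $5.29.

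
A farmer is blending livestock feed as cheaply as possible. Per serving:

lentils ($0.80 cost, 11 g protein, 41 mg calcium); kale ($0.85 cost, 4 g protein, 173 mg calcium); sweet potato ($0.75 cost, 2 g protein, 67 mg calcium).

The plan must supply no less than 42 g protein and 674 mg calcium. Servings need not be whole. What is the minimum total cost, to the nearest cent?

$4.88

Two binding constraints pin down two serving amounts, so the optimal mix uses at most two foods. The candidates are each food alone (scaled to the tighter of protein/calcium) and each pair with both constraints tight.
lentils only: max(42/11, 674/41) = 16.44 servings → $13.15.
kale only: max(42/4, 674/173) = 10.5 servings → $8.93.
sweet potato only: max(42/2, 674/67) = 21 servings → $15.75.
lentils + kale with both tight: 2.628 servings and 3.273 servings → $4.88.
lentils + sweet potato with both tight: 2.238 servings and 8.69 servings → $8.31.
kale + sweet potato with both targets exact would need a negative amount; discard.
The minimum over all feasible corners is $4.88.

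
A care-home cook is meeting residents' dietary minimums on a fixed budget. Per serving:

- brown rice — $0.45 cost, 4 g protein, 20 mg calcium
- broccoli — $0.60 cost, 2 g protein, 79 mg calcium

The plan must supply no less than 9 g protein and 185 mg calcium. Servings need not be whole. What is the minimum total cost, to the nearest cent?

$1.77

With two linear requirements the optimum uses one or two foods; enumerate the corners.
brown rice only: max(9/4, 185/20) = 9.25 servings → $4.16.
broccoli only: max(9/2, 185/79) = 4.5 servings → $2.70.
brown rice + broccoli with both tight: 1.236 servings and 2.029 servings → $1.77.
Cheapest feasible corner: $1.77.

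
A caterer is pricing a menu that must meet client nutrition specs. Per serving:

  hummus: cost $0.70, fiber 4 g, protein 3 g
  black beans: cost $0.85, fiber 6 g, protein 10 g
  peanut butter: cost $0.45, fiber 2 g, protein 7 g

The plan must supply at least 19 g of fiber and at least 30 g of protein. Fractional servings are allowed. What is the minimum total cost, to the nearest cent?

$2.69

With two linear requirements the optimum uses one or two foods; enumerate the corners.
hummus only: max(19/4, 30/3) = 10 servings → $7.00.
black beans only: max(19/6, 30/10) = 3.167 servings → $2.69.
peanut butter only: max(19/2, 30/7) = 9.5 servings → $4.28.
hummus + black beans with both tight: 0.4545 servings and 2.864 servings → $2.75.
hummus + peanut butter with both tight: 3.318 servings and 2.864 servings → $3.61.
black beans + peanut butter with both targets exact would need a negative amount; discard.
The minimum over all feasible corners is $2.69.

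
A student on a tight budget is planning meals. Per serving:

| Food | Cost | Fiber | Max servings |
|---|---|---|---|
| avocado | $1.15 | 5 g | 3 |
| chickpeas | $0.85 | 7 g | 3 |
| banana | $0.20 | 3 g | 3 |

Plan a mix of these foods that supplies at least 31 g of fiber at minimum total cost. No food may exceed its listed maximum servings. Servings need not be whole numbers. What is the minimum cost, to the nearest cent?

Cost per g of fiber: banana $0.0667, chickpeas $0.1214, avocado $0.2300.
Take 3 servings of banana: +9.0 g fiber for $0.60 (total $0.60, still need 22.0 g).
Take 3 servings of chickpeas: +21.0 g fiber for $2.55 (total $3.15, still need 1.0 g).
Take 0.2 servings of avocado: +1.0 g fiber for $0.23 (total $3.38, still need 0.0 g).
Filling from the cheapest source first is optimal under one linear minimum: $3.38.

$3.38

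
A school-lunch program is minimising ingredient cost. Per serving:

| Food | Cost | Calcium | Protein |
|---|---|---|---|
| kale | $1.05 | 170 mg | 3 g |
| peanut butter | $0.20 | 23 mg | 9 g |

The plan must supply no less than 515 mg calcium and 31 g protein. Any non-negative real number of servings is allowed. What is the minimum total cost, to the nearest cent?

$3.33

The cheapest plan sits at a corner of the feasible region — with two constraints it uses at most two foods.
kale only: max(515/170, 31/3) = 10.33 servings → $10.85.
peanut butter only: max(515/23, 31/9) = 22.39 servings → $4.48.
kale + peanut butter with both tight: 2.684 servings and 2.55 servings → $3.33.
So the least-cost plan costs $3.33.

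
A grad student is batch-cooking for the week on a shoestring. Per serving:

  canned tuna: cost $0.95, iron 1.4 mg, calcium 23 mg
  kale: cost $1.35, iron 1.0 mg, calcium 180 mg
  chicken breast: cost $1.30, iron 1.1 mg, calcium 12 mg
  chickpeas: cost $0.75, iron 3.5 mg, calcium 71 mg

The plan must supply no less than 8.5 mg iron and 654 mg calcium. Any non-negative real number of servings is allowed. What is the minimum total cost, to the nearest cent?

A basic optimal solution has at most two foods positive. Try each food alone and each pair with both targets met exactly.
canned tuna only: max(8.5/1.4, 654/23) = 28.43 servings → $27.01.
kale only: max(8.5/1.0, 654/180) = 8.5 servings → $11.47.
chicken breast only: max(8.5/1.1, 654/12) = 54.5 servings → $70.85.
chickpeas only: max(8.5/3.5, 654/71) = 9.211 servings → $6.91.
canned tuna + kale with both tight: 3.825 servings and 3.145 servings → $7.88.
canned tuna + chicken breast: the both-tight solution has a negative serving — not a feasible corner.
canned tuna + chickpeas: intersection lies outside the first quadrant.
kale + chicken breast with both tight: 3.319 servings and 4.71 servings → $10.60.
kale + chickpeas with both tight: 3.015 servings and 1.567 servings → $5.25.
chicken breast + chickpeas with both targets exact would need a negative amount; discard.
So the least-cost plan costs $5.25.

$5.25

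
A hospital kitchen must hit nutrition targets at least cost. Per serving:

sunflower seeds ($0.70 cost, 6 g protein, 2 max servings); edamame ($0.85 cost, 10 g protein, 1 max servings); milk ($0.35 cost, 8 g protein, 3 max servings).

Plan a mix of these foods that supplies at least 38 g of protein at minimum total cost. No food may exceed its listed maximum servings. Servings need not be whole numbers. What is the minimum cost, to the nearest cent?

Cost per g of protein: milk $0.0437, edamame $0.0850, sunflower seeds $0.1167.
Take 3 servings of milk: +24.0 g protein for $1.05 (total $1.05, still need 14.0 g).
Take 1 serving of edamame: +10.0 g protein for $0.85 (total $1.90, still need 4.0 g).
Take 0.6667 servings of sunflower seeds: +4.0 g protein for $0.47 (total $2.37, still need 0.0 g).
Greedy by cheapest-per-g is optimal for a single linear constraint, so the minimum cost is $2.37.

$2.37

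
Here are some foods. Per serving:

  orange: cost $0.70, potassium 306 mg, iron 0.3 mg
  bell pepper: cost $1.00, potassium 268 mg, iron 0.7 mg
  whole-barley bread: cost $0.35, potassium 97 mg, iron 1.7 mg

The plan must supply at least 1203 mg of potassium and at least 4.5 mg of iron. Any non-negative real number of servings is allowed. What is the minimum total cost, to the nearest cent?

With two linear requirements the optimum uses one or two foods; enumerate the corners.
orange only: max(1203/306, 4.5/0.3) = 15 servings → $10.50.
bell pepper only: max(1203/268, 4.5/0.7) = 6.429 servings → $6.43.
whole-barley bread only: max(1203/97, 4.5/1.7) = 12.4 servings → $4.34.
orange + bell pepper: intersection lies outside the first quadrant.
orange + whole-barley bread with both tight: 3.276 servings and 2.069 servings → $3.02.
bell pepper + whole-barley bread with both tight: 4.149 servings and 0.9386 servings → $4.48.
The minimum over all feasible corners is $3.02.

$3.02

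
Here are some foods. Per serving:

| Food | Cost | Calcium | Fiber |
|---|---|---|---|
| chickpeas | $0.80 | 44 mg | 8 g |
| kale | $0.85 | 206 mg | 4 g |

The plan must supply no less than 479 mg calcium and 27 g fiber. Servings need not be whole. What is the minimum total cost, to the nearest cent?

At the optimum either one food covers both requirements or two foods hit both targets exactly; no other combination can be cheaper.
chickpeas only: max(479/44, 27/8) = 10.89 servings → $8.71.
kale only: max(479/206, 27/4) = 6.75 servings → $5.74.
chickpeas + kale with both tight: 2.477 servings and 1.796 servings → $3.51.
Cheapest feasible corner: $3.51.

$3.51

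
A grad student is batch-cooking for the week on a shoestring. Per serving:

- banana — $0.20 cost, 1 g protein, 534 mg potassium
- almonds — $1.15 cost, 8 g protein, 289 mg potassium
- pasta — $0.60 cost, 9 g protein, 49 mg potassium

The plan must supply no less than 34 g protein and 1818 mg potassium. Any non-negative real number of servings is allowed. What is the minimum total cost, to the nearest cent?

$2.68

banana only: max(34/1, 1818/534) = 34 servings → $6.80.
almonds only: max(34/8, 1818/289) = 6.291 servings → $7.23.
pasta only: max(34/9, 1818/49) = 37.1 servings → $22.26.
banana + almonds with both tight: 1.185 servings and 4.102 servings → $4.95.
banana + pasta with both tight: 3.089 servings and 3.435 servings → $2.68.
almonds + pasta: the both-tight solution has a negative serving — not a feasible corner.
The minimum over all feasible corners is $2.68.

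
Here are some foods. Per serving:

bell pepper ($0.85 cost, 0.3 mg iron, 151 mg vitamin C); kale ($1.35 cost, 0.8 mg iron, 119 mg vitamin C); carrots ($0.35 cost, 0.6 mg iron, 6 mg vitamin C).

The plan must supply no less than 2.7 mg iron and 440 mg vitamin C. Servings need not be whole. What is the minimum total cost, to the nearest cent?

bell pepper only: max(2.7/0.3, 440/151) = 9 servings → $7.65.
kale only: max(2.7/0.8, 440/119) = 3.697 servings → $4.99.
carrots only: max(2.7/0.6, 440/6) = 73.33 servings → $25.67.
bell pepper + kale with both tight: 0.3608 servings and 3.24 servings → $4.68.
bell pepper + carrots with both tight: 2.791 servings and 3.105 servings → $3.46.
kale + carrots: intersection lies outside the first quadrant.
Cheapest feasible corner: $3.46.

$3.46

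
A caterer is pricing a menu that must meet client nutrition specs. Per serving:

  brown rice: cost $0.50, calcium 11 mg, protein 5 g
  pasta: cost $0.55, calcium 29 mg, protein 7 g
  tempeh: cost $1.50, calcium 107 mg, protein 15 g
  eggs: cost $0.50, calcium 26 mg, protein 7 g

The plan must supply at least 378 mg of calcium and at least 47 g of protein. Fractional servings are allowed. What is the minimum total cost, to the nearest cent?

This is a tiny linear program; its minimum lies at a vertex of the feasible set. List the vertices and price them.
brown rice only: max(378/11, 47/5) = 34.36 servings → $17.18.
pasta only: max(378/29, 47/7) = 13.03 servings → $7.17.
tempeh only: max(378/107, 47/15) = 3.533 servings → $5.30.
eggs only: max(378/26, 47/7) = 14.54 servings → $7.27.
brown rice + pasta with both targets exact would need a negative amount; discard.
brown rice + tempeh with both targets exact would need a negative amount; discard.
brown rice + eggs: the both-tight solution has a negative serving — not a feasible corner.
pasta + tempeh: the both-tight solution has a negative serving — not a feasible corner.
pasta + eggs: intersection lies outside the first quadrant.
tempeh + eggs: intersection lies outside the first quadrant.
So the least-cost plan costs $5.30.

$5.30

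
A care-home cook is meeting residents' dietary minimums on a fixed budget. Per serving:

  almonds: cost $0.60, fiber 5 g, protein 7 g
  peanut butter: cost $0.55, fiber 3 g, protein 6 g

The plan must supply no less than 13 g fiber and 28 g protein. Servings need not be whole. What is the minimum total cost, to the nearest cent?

almonds only: max(13/5, 28/7) = 4 servings → $2.40.
peanut butter only: max(13/3, 28/6) = 4.667 servings → $2.57.
almonds + peanut butter with both targets exact would need a negative amount; discard.
So the least-cost plan costs $2.40.

$2.40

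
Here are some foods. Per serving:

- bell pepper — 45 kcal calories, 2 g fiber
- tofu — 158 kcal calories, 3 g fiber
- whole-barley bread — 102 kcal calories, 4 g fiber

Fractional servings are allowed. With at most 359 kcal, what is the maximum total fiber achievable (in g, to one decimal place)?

Fiber per kcal: bell pepper 0.04444, whole-barley bread 0.03922, tofu 0.01899.
With no serving limits, spend the whole calories allowance on bell pepper: 359 kcal / 45 kcal × 2 g = 16.0 g.

16.0 g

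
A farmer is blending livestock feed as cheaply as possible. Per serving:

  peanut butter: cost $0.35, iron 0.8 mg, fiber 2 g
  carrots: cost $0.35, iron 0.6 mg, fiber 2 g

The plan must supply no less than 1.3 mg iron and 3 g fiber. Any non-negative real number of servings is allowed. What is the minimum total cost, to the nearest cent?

Check every corner: each single food scaled to meet both minima, and each pair solved so both constraints bind.
peanut butter only: max(1.3/0.8, 3/2) = 1.625 servings → $0.57.
carrots only: max(1.3/0.6, 3/2) = 2.167 servings → $0.76.
peanut butter + carrots: the both-tight solution has a negative serving — not a feasible corner.
So the least-cost plan costs $0.57.

$0.57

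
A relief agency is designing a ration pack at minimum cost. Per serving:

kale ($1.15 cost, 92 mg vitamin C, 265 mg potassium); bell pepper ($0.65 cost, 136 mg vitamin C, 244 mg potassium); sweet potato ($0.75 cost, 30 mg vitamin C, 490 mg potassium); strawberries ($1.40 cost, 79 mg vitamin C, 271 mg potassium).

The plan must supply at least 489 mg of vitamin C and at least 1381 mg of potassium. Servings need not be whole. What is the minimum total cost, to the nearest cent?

kale only: max(489/92, 1381/265) = 5.315 servings → $6.11.
bell pepper only: max(489/136, 1381/244) = 5.66 servings → $3.68.
sweet potato only: max(489/30, 1381/490) = 16.3 servings → $12.22.
strawberries only: max(489/79, 1381/271) = 6.19 servings → $8.67.
kale + bell pepper with both tight: 5.04 servings and 0.1864 servings → $5.92.
kale + sweet potato: intersection lies outside the first quadrant.
kale + strawberries: intersection lies outside the first quadrant.
bell pepper + sweet potato with both tight: 3.341 servings and 1.155 servings → $3.04.
bell pepper + strawberries with both tight: 1.332 servings and 3.896 servings → $6.32.
sweet potato + strawberries: the both-tight solution has a negative serving — not a feasible corner.
Cheapest feasible corner: $3.04.

$3.04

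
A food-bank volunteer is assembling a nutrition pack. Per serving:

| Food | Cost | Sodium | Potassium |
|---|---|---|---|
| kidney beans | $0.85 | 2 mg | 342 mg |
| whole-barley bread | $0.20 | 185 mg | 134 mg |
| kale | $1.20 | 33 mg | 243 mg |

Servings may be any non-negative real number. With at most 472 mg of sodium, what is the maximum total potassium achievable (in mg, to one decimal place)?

Potassium per mg sodium: kidney beans 171, kale 7.364, whole-barley bread 0.7243.
With no serving limits, spend the whole sodium allowance on kidney beans: 472 mg / 2 mg × 342 mg = 80712.0 mg.

80712.0 mg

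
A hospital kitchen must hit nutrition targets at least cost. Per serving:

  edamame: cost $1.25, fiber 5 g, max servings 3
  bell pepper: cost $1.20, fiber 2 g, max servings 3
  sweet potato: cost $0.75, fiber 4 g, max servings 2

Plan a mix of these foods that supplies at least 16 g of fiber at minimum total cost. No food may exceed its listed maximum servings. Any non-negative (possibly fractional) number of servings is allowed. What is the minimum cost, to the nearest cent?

$3.50

Cost per g of fiber: sweet potato $0.1875, edamame $0.2500, bell pepper $0.6000.
Take 2 servings of sweet potato: +8.0 g fiber for $1.50 (total $1.50, still need 8.0 g).
Take 1.6 servings of edamame: +8.0 g fiber for $2.00 (total $3.50, still need 0.0 g).
Greedy by cheapest-per-g is optimal for a single linear constraint, so the minimum cost is $3.50.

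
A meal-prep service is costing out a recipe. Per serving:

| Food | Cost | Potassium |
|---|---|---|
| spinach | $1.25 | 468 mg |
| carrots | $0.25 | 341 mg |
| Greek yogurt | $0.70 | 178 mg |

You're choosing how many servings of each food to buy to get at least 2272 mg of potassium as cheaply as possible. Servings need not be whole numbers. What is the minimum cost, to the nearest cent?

$1.67

Cost per mg of potassium: carrots $0.0007, spinach $0.0027, Greek yogurt $0.0039.
With no serving limits, use only carrots: 2272 mg / 341 mg = 6.663 servings × $0.25 = $1.67.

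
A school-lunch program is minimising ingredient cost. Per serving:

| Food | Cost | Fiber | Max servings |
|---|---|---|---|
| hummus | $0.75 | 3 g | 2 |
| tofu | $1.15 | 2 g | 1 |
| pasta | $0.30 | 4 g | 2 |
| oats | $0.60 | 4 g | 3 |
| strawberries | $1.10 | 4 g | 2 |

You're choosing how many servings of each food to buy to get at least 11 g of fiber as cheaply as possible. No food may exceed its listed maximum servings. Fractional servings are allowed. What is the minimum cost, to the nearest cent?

Cost per g of fiber: pasta $0.0750, oats $0.1500, hummus $0.2500, strawberries $0.2750, tofu $0.5750.
Take 2 servings of pasta: +8.0 g fiber for $0.60 (total $0.60, still need 3.0 g).
Take 0.75 servings of oats: +3.0 g fiber for $0.45 (total $1.05, still need 0.0 g).
Filling from the cheapest source first is optimal under one linear minimum: $1.05.

$1.05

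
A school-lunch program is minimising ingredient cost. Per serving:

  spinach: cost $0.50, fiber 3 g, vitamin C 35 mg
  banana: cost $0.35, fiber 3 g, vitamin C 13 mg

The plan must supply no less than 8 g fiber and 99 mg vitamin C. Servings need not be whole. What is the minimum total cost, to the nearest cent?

$1.41

Compare the cost at each extreme point of the feasible region.
spinach only: max(8/3, 99/35) = 2.829 servings → $1.41.
banana only: max(8/3, 99/13) = 7.615 servings → $2.67.
spinach + banana: intersection lies outside the first quadrant.
The minimum over all feasible corners is $1.41.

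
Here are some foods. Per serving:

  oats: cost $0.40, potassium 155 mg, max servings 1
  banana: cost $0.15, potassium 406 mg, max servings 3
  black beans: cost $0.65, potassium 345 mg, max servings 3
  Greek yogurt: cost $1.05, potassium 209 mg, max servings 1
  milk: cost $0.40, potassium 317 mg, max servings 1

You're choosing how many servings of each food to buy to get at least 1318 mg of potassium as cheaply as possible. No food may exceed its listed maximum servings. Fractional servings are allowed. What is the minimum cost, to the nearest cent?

Cost per mg of potassium: banana $0.0004, milk $0.0013, black beans $0.0019, oats $0.0026, Greek yogurt $0.0050.
Take 3 servings of banana: +1218.0 mg potassium for $0.45 (total $0.45, still need 100.0 mg).
Take 0.3155 servings of milk: +100.0 mg potassium for $0.13 (total $0.58, still need 0.0 mg).
Filling from the cheapest source first is optimal under one linear minimum: $0.58.

$0.58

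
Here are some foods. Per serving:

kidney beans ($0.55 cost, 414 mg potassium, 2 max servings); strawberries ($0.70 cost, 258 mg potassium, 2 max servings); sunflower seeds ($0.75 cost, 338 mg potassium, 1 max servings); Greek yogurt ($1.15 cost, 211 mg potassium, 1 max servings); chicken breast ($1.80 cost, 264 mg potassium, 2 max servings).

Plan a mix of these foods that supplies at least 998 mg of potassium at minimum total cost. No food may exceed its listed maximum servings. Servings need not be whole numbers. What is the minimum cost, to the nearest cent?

Cost per mg of potassium: kidney beans $0.0013, sunflower seeds $0.0022, strawberries $0.0027, Greek yogurt $0.0055, chicken breast $0.0068.
Take 2 servings of kidney beans: +828.0 mg potassium for $1.10 (total $1.10, still need 170.0 mg).
Take 0.503 servings of sunflower seeds: +170.0 mg potassium for $0.38 (total $1.48, still need 0.0 mg).
Greedy by cheapest-per-mg is optimal for a single linear constraint, so the minimum cost is $1.48.

$1.48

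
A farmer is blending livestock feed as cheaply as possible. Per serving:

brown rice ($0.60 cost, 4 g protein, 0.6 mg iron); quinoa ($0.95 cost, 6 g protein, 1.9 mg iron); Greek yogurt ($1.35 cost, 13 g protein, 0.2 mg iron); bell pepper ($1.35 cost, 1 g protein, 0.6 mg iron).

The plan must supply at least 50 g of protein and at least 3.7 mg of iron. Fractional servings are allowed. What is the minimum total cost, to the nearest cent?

brown rice only: max(50/4, 3.7/0.6) = 12.5 servings → $7.50.
quinoa only: max(50/6, 3.7/1.9) = 8.333 servings → $7.92.
Greek yogurt only: max(50/13, 3.7/0.2) = 18.5 servings → $24.98.
bell pepper only: max(50/1, 3.7/0.6) = 50 servings → $67.50.
brown rice + quinoa: the both-tight solution has a negative serving — not a feasible corner.
brown rice + Greek yogurt with both tight: 5.443 servings and 2.171 servings → $6.20.
brown rice + bell pepper: intersection lies outside the first quadrant.
quinoa + Greek yogurt with both tight: 1.621 servings and 3.098 servings → $5.72.
quinoa + bell pepper: the both-tight solution has a negative serving — not a feasible corner.
Greek yogurt + bell pepper with both tight: 3.461 servings and 5.013 servings → $11.44.
So the least-cost plan costs $5.72.

$5.72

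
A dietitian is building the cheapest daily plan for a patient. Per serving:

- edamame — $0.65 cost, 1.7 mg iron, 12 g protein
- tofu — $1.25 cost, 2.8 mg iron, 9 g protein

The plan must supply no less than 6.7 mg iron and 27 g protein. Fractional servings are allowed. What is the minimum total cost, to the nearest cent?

$2.56

An LP optimum is at a vertex; with two nutrient constraints at most two foods are used. Check each candidate.
edamame only: max(6.7/1.7, 27/12) = 3.941 servings → $2.56.
tofu only: max(6.7/2.8, 27/9) = 3 servings → $3.75.
edamame + tofu with both tight: 0.8361 servings and 1.885 servings → $2.90.
The minimum over all feasible corners is $2.56.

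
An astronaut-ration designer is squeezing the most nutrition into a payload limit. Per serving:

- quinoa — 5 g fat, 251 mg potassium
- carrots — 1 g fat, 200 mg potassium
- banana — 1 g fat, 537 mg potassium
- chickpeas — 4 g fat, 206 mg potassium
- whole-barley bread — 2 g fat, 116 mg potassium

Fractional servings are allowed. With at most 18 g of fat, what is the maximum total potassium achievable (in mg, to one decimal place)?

9666.0 mg

Potassium per g fat: banana 537, carrots 200, whole-barley bread 58, chickpeas 51.5, quinoa 50.2.
With no serving limits, spend the whole fat allowance on banana: 18 g / 1 g × 537 mg = 9666.0 mg.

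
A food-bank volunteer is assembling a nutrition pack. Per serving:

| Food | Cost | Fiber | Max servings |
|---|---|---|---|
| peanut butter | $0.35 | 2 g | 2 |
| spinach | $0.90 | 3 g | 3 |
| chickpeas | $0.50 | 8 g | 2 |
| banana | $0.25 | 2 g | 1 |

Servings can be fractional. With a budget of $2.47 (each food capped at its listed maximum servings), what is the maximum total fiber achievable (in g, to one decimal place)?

23.7 g

Fiber per dollar: chickpeas 16, banana 8, peanut butter 5.714, spinach 3.333.
Take 2 servings of chickpeas: spends $1.00, +16.0 g fiber (running total 16.0 g).
Take 1 serving of banana: spends $0.25, +2.0 g fiber (running total 18.0 g).
Take 2 servings of peanut butter: spends $0.70, +4.0 g fiber (running total 22.0 g).
Take 0.5778 servings of spinach: spends $0.52, +1.7 g fiber (running total 23.7 g).
Greedy by best ratio exhausts the cost allowance optimally: 23.7 g.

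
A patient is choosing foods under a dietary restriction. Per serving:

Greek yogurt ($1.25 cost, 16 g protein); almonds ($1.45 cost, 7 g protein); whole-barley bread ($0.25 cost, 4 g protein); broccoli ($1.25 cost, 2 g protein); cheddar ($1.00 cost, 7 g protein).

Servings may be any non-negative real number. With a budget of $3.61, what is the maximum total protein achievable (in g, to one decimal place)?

57.8 g

Protein per dollar: whole-barley bread 16, Greek yogurt 12.8, cheddar 7, almonds 4.828, broccoli 1.6.
With no serving limits, spend the whole cost allowance on whole-barley bread: $3.61 / $0.25 × 4 g = 57.8 g.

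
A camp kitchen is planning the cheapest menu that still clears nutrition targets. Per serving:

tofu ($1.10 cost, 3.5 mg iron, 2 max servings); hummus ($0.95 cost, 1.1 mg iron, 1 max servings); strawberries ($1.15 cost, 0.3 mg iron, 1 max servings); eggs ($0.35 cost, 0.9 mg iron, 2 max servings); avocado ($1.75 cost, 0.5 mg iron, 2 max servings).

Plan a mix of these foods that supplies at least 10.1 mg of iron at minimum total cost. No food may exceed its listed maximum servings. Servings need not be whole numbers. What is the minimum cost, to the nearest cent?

Cost per mg of iron: tofu $0.3143, eggs $0.3889, hummus $0.8636, avocado $3.5000, strawberries $3.8333.
Take 2 servings of tofu: +7.0 mg iron for $2.20 (total $2.20, still need 3.1 mg).
Take 2 servings of eggs: +1.8 mg iron for $0.70 (total $2.90, still need 1.3 mg).
Take 1 serving of hummus: +1.1 mg iron for $0.95 (total $3.85, still need 0.2 mg).
Take 0.4 servings of avocado: +0.2 mg iron for $0.70 (total $4.55, still need 0.0 mg).
Greedy by cheapest-per-mg is optimal for a single linear constraint, so the minimum cost is $4.55.

$4.55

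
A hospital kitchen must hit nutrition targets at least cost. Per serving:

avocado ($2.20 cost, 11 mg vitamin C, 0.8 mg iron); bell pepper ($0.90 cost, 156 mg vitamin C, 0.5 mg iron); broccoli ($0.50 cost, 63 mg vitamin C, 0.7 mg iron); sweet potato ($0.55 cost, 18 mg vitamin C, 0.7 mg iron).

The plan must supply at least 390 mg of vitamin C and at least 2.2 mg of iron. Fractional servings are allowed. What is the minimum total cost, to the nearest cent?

$2.51

avocado only: max(390/11, 2.2/0.8) = 35.45 servings → $78.00.
bell pepper only: max(390/156, 2.2/0.5) = 4.4 servings → $3.96.
broccoli only: max(390/63, 2.2/0.7) = 6.19 servings → $3.10.
sweet potato only: max(390/18, 2.2/0.7) = 21.67 servings → $11.92.
avocado + bell pepper with both tight: 1.242 servings and 2.412 servings → $4.90.
avocado + broccoli with both targets exact would need a negative amount; discard.
avocado + sweet potato: the both-tight solution has a negative serving — not a feasible corner.
bell pepper + broccoli with both tight: 1.73 servings and 1.907 servings → $2.51.
bell pepper + sweet potato with both tight: 2.329 servings and 1.479 servings → $2.91.
broccoli + sweet potato with both targets exact would need a negative amount; discard.
Cheapest feasible corner: $2.51.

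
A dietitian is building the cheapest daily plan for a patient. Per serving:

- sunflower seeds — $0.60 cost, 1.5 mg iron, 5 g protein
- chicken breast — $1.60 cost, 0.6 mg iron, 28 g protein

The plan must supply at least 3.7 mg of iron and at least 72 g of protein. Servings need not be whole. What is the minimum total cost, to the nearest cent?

sunflower seeds only: max(3.7/1.5, 72/5) = 14.4 servings → $8.64.
chicken breast only: max(3.7/0.6, 72/28) = 6.167 servings → $9.87.
sunflower seeds + chicken breast with both tight: 1.549 servings and 2.295 servings → $4.60.
Cheapest feasible corner: $4.60.

$4.60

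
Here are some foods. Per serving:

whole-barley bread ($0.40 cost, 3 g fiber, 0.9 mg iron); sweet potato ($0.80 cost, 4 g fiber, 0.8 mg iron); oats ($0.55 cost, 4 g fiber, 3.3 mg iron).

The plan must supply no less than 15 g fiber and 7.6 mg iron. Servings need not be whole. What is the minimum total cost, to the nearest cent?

$2.02

A basic optimal solution has at most two foods positive. Try each food alone and each pair with both targets met exactly.
whole-barley bread only: max(15/3, 7.6/0.9) = 8.444 servings → $3.38.
sweet potato only: max(15/4, 7.6/0.8) = 9.5 servings → $7.60.
oats only: max(15/4, 7.6/3.3) = 3.75 servings → $2.06.
whole-barley bread + sweet potato: intersection lies outside the first quadrant.
whole-barley bread + oats with both tight: 3.032 servings and 1.476 servings → $2.02.
sweet potato + oats with both tight: 1.91 servings and 1.84 servings → $2.54.
Cheapest feasible corner: $2.02.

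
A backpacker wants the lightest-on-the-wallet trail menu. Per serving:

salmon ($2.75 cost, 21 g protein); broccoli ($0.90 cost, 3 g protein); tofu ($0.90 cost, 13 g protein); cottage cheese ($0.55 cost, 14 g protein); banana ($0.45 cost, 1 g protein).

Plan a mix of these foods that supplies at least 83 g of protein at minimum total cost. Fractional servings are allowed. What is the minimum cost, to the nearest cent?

$3.26

Cost per g of protein: cottage cheese $0.0393, tofu $0.0692, salmon $0.1310, broccoli $0.3000, banana $0.4500.
With no serving limits, use only cottage cheese: 83 g / 14 g = 5.929 servings × $0.55 = $3.26.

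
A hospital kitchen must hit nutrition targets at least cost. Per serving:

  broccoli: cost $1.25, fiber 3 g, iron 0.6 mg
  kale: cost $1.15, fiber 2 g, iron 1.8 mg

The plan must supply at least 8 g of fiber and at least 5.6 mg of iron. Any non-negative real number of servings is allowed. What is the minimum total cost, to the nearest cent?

$4.24

The cheapest plan sits at a corner of the feasible region — with two constraints it uses at most two foods.
broccoli only: max(8/3, 5.6/0.6) = 9.333 servings → $11.67.
kale only: max(8/2, 5.6/1.8) = 4 servings → $4.60.
broccoli + kale with both tight: 0.7619 servings and 2.857 servings → $4.24.
So the least-cost plan costs $4.24.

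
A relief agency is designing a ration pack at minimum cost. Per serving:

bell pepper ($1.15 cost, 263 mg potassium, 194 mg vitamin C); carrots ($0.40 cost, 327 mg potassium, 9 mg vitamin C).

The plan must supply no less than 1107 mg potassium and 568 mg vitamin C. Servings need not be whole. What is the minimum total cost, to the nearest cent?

$3.74

A basic optimal solution has at most two foods positive. Try each food alone and each pair with both targets met exactly.
bell pepper only: max(1107/263, 568/194) = 4.209 servings → $4.84.
carrots only: max(1107/327, 568/9) = 63.11 servings → $25.24.
bell pepper + carrots with both tight: 2.878 servings and 1.07 servings → $3.74.
Cheapest feasible corner: $3.74.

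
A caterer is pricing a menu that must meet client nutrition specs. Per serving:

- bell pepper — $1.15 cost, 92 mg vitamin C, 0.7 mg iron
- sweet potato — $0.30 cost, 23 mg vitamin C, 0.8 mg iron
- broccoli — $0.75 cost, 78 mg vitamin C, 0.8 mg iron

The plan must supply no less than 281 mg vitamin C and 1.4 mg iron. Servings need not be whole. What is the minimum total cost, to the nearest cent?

$2.70

For a min-cost LP with two ≥-constraints, a basic feasible solution has at most two positive variables.
bell pepper only: max(281/92, 1.4/0.7) = 3.054 servings → $3.51.
sweet potato only: max(281/23, 1.4/0.8) = 12.22 servings → $3.67.
broccoli only: max(281/78, 1.4/0.8) = 3.603 servings → $2.70.
bell pepper + sweet potato with both targets exact would need a negative amount; discard.
bell pepper + broccoli with both targets exact would need a negative amount; discard.
sweet potato + broccoli: intersection lies outside the first quadrant.
So the least-cost plan costs $2.70.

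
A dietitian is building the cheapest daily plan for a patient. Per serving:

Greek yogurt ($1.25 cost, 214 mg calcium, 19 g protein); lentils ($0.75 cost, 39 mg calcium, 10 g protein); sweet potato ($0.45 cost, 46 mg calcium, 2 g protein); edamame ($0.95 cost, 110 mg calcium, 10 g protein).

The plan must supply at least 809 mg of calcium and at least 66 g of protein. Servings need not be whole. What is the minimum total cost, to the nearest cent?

$4.73

This is a tiny linear program; its minimum lies at a vertex of the feasible set. List the vertices and price them.
Greek yogurt only: max(809/214, 66/19) = 3.78 servings → $4.73.
lentils only: max(809/39, 66/10) = 20.74 servings → $15.56.
sweet potato only: max(809/46, 66/2) = 33 servings → $14.85.
edamame only: max(809/110, 66/10) = 7.355 servings → $6.99.
Greek yogurt + lentils: the both-tight solution has a negative serving — not a feasible corner.
Greek yogurt + sweet potato with both tight: 3.179 servings and 2.796 servings → $5.23.
Greek yogurt + edamame: the both-tight solution has a negative serving — not a feasible corner.
lentils + sweet potato with both tight: 3.712 servings and 14.44 servings → $9.28.
lentils + edamame: intersection lies outside the first quadrant.
sweet potato + edamame with both tight: 3.458 servings and 5.908 servings → $7.17.
So the least-cost plan costs $4.73.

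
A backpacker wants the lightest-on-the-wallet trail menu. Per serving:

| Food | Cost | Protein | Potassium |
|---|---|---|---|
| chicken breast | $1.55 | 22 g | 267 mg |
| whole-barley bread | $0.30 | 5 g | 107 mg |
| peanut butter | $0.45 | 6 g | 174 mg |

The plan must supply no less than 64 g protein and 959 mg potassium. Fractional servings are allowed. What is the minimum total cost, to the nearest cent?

An LP optimum is at a vertex; with two nutrient constraints at most two foods are used. Check each candidate.
chicken breast only: max(64/22, 959/267) = 3.592 servings → $5.57.
whole-barley bread only: max(64/5, 959/107) = 12.8 servings → $3.84.
peanut butter only: max(64/6, 959/174) = 10.67 servings → $4.80.
chicken breast + whole-barley bread with both tight: 2.015 servings and 3.935 servings → $4.30.
chicken breast + peanut butter with both tight: 2.418 servings and 1.801 servings → $4.56.
whole-barley bread + peanut butter: the both-tight solution has a negative serving — not a feasible corner.
The minimum over all feasible corners is $3.84.

$3.84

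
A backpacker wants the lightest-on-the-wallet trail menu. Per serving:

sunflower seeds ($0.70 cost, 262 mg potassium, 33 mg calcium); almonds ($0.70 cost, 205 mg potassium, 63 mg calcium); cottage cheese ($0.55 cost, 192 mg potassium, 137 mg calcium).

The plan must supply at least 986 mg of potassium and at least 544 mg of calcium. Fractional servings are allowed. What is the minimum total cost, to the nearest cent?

$2.77

With two linear requirements the optimum uses one or two foods; enumerate the corners.
sunflower seeds only: max(986/262, 544/33) = 16.48 servings → $11.54.
almonds only: max(986/205, 544/63) = 8.635 servings → $6.04.
cottage cheese only: max(986/192, 544/137) = 5.135 servings → $2.82.
sunflower seeds + almonds: the both-tight solution has a negative serving — not a feasible corner.
sunflower seeds + cottage cheese with both tight: 1.036 servings and 3.721 servings → $2.77.
almonds + cottage cheese with both tight: 1.916 servings and 3.09 servings → $3.04.
So the least-cost plan costs $2.77.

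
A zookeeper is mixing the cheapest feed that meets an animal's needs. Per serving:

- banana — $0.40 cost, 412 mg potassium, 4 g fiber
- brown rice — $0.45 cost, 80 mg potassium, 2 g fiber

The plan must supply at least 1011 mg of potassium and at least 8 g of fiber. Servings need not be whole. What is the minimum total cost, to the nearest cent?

$0.98

Two binding constraints pin down two serving amounts, so the optimal mix uses at most two foods. The candidates are each food alone (scaled to the tighter of potassium/fiber) and each pair with both constraints tight.
banana only: max(1011/412, 8/4) = 2.454 servings → $0.98.
brown rice only: max(1011/80, 8/2) = 12.64 servings → $5.69.
banana + brown rice: the both-tight solution has a negative serving — not a feasible corner.
Cheapest feasible corner: $0.98.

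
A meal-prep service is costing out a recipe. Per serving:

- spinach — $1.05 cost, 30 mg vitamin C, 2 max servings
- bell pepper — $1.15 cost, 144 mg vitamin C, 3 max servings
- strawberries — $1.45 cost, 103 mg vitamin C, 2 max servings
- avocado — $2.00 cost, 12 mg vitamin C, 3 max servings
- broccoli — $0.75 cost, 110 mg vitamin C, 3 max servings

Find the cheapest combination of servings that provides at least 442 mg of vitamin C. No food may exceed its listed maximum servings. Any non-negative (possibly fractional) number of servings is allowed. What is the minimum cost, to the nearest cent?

Cost per mg of vitamin C: broccoli $0.0068, bell pepper $0.0080, strawberries $0.0141, spinach $0.0350, avocado $0.1667.
Take 3 servings of broccoli: +330.0 mg vitamin C for $2.25 (total $2.25, still need 112.0 mg).
Take 0.7778 servings of bell pepper: +112.0 mg vitamin C for $0.89 (total $3.14, still need 0.0 mg).
Filling from the cheapest source first is optimal under one linear minimum: $3.14.

$3.14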